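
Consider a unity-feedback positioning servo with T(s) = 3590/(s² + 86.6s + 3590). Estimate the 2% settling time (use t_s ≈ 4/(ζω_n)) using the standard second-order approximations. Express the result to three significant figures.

ω_n = √3590 = 59.9 rad/s; ζ = 86.6/(2·59.9) = 0.723.
t_s ≈ 4/(ζω_n) = 4/(0.723·59.9) = 0.0924 s.

t_s ≈ 0.0924 s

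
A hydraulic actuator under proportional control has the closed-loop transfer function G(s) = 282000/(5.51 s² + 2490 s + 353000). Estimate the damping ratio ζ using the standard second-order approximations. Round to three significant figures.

ζ ≈ 0.893

Dividing through by 5.51: denominator becomes s² + 451.9 s + 64070.
So ω_n = √64070 = 253 rad/s and ζ = 451.9/(2·253) = 0.893.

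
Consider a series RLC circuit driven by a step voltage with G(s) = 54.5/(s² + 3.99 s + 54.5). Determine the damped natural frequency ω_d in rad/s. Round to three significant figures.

Comparing the denominator to s² + 2ζω_n s + ω_n²: ω_n = √54.5 = 7.38 rad/s, and 2ζω_n = 3.99 so ζ = 3.99/(2·7.38) = 0.270.
The damped frequency ω_d = ω_n√(1−ζ²) = 7.11 rad/s.

ω_d ≈ 7.11 rad/s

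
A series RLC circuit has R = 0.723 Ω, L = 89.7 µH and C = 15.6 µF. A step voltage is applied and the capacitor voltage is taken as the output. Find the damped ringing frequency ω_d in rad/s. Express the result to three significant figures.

ω_d ≈ 26400 rad/s

For a series RLC circuit (capacitor voltage as output), ω_n = 1/√(LC) = 1/√(89.7 µH · 15.6 µF) = 26700 rad/s.
ζ = (R/2)·√(C/L) = (0.723/2)·√(15.6 µF/89.7 µH) = 0.151.
The damped frequency ω_d = ω_n√(1−ζ²) = 26400 rad/s.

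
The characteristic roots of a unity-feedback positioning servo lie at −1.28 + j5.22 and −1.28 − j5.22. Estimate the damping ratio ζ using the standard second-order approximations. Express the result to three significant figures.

ζ ≈ 0.238

The poles are at −σ ± jω_d with σ = 1.28 and ω_d = 5.22, so ω_n = √(σ²+ω_d²) = 5.37 rad/s and ζ = σ/ω_n = 0.238.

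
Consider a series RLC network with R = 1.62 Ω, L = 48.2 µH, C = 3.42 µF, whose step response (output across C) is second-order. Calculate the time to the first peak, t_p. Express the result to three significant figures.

For a series RLC circuit (capacitor voltage as output), ω_n = 1/√(LC) = 1/√(48.2 µH · 3.42 µF) = 77900 rad/s.
ζ = (R/2)·√(C/L) = (1.62/2)·√(3.42 µF/48.2 µH) = 0.216.
ω_d = 77900·√(1 − 0.216²) = 76100 rad/s. t_p = π/ω_d = 0.0000413 s.

t_p ≈ 0.0000413 s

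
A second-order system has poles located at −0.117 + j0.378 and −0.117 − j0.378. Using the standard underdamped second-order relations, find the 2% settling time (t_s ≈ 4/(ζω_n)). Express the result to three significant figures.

t_s ≈ 34.2 s

For poles at −σ ± jω_d, ζω_n = σ = 0.117, so t_s ≈ 4/σ = 34.2 s.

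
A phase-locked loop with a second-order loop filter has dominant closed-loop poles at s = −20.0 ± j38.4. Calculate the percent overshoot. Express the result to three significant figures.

The poles are at −σ ± jω_d with σ = 20.0 and ω_d = 38.4, so ω_n = √(σ²+ω_d²) = 43.3 rad/s and ζ = σ/ω_n = 0.462.
%OS = 100 e^{−πζ/√(1−ζ²)} with ζ = 0.462 gives 19.5%.

%OS ≈ 19.5%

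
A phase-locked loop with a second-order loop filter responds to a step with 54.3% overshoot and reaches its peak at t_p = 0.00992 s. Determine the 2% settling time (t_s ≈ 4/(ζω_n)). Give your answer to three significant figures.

From the overshoot, ζ = −ln(OS)/√(π²+ln²(OS)) = 0.191.
t_p = π/ω_d ⇒ ω_d = 317 rad/s; then ω_n = ω_d/√(1−ζ²) = 323 rad/s.
t_s ≈ 4/(ζω_n) = 4/(0.191·323) = 0.0650 s.

t_s ≈ 0.0650 s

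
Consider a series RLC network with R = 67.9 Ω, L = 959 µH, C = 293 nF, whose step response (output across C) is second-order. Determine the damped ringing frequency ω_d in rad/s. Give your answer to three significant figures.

ω_d ≈ 48000 rad/s

For a series RLC circuit (capacitor voltage as output), ω_n = 1/√(LC) = 1/√(959 µH · 293 nF) = 59700 rad/s.
ζ = (R/2)·√(C/L) = (67.9/2)·√(293 nF/959 µH) = 0.593.
The damped frequency ω_d = ω_n√(1−ζ²) = 48000 rad/s.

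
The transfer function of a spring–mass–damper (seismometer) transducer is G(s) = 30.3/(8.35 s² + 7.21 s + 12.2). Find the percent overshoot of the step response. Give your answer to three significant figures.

%OS ≈ 30.1%

Dividing through by 8.35: denominator becomes s² + 0.8635 s + 1.461.
So ω_n = √1.461 = 1.21 rad/s and ζ = 0.8635/(2·1.21) = 0.357.
Overshoot: exp(−π·0.357/√(1−0.357²)) = 0.301, i.e. 30.1%.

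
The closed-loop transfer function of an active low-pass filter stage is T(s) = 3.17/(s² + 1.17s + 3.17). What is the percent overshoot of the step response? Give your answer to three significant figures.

%OS ≈ 33.5%

Matching coefficients with s² + 2ζω_n s + ω_n² gives ω_n² = 3.17 ⇒ ω_n = 1.78 rad/s, and ζ = 1.17/(2ω_n) = 0.329.
Overshoot: exp(−π·0.329/√(1−0.329²)) = 0.335, i.e. 33.5%.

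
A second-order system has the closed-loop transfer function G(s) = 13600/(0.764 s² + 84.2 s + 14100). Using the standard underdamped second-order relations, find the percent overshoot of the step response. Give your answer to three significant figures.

Dividing through by 0.764: denominator becomes s² + 110.2 s + 18460.
So ω_n = √18460 = 136 rad/s and ζ = 110.2/(2·136) = 0.406.
%OS = 100 e^{−πζ/√(1−ζ²)} with ζ = 0.406 gives 24.8%.

%OS ≈ 24.8%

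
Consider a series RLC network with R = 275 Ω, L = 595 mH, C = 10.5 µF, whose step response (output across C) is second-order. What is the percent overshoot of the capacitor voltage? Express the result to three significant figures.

%OS ≈ 10.8%

For a series RLC circuit (capacitor voltage as output), ω_n = 1/√(LC) = 1/√(595 mH · 10.5 µF) = 400 rad/s.
ζ = (R/2)·√(C/L) = (275/2)·√(10.5 µF/595 mH) = 0.578.
Overshoot: exp(−π·0.578/√(1−0.578²)) = 0.108, i.e. 10.8%.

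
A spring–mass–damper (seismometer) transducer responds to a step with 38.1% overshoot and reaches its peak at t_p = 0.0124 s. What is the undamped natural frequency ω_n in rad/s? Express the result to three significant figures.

ζ from %OS: ζ = |ln 0.381|/√(π²+ln²0.381) = 0.294.
From t_p = π/ω_d, ω_d = π/0.0124 = 253 rad/s, so ω_n = ω_d/√(1−ζ²) = 265 rad/s.

ω_n ≈ 265 rad/s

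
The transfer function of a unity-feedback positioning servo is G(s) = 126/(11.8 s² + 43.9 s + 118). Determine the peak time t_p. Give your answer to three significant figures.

Dividing through by 11.8: denominator becomes s² + 3.720 s + 10.00.
So ω_n = √10.00 = 3.16 rad/s and ζ = 3.720/(2·3.16) = 0.588.
ω_d = ω_n√(1−ζ²) = 2.56 rad/s. t_p = π/ω_d = 1.23 s.

t_p ≈ 1.23 s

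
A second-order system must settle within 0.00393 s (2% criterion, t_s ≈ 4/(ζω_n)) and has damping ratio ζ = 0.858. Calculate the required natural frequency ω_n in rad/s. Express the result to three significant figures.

Rearranging t_s ≈ 4/(ζω_n) gives ω_n = 4/(ζ·t_s) = 4/(0.858 × 0.00393) = 1190 rad/s.

ω_n ≈ 1190 rad/s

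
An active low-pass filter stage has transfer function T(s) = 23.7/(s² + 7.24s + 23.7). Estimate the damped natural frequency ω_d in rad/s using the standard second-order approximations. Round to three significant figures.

ω_n = √23.7 = 4.87 rad/s; ζ = 7.24/(2·4.87) = 0.744.
ω_d = ω_n√(1−ζ²) = 3.26 rad/s.

ω_d ≈ 3.26 rad/s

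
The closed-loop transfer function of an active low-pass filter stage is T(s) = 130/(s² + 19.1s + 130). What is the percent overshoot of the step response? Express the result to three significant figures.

Matching coefficients with s² + 2ζω_n s + ω_n² gives ω_n² = 130 ⇒ ω_n = 11.4 rad/s, and ζ = 19.1/(2ω_n) = 0.838.
%OS = 100·exp(−πζ/√(1−ζ²)) = 0.809%.

%OS ≈ 0.809%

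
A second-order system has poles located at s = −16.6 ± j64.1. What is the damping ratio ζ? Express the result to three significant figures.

ζ ≈ 0.251

With σ = 16.6, ω_d = 64.1: ω_n = √(σ²+ω_d²) = 66.2 rad/s, ζ = σ/ω_n = 0.251.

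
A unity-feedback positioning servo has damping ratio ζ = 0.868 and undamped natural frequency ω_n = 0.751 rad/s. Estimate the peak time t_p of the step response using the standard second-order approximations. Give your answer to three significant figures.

The damped frequency is ω_d = ω_n√(1−ζ²) = 0.751·√(1−0.753) = 0.373 rad/s.
Peak time t_p = π/ω_d = π/0.373 = 8.42 s.

t_p ≈ 8.42 s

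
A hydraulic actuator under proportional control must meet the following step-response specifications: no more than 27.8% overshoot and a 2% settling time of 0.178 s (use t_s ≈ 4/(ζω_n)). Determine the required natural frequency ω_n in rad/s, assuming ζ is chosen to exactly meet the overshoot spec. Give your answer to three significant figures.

Inverting the overshoot relation: ζ = |ln 0.278|/√(π² + ln²0.278) = 0.377.
From t_s ≈ 4/(ζω_n): ω_n = 4/(ζ·t_s) = 4/(0.377·0.178) = 59.6 rad/s.

ω_n ≈ 59.6 rad/s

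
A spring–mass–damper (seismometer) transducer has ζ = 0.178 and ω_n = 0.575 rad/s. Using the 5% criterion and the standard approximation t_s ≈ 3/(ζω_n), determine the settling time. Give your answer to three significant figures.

t_s ≈ 3/(ζω_n) = 3/(0.178 × 0.575) = 29.3 s.

t_s ≈ 29.3 s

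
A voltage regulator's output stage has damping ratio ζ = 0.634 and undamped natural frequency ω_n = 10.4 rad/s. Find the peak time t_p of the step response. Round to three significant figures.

The damped frequency is ω_d = ω_n√(1−ζ²) = 10.4·√(1−0.402) = 8.04 rad/s.
Peak time t_p = π/ω_d = π/8.04 = 0.391 s.

t_p ≈ 0.391 s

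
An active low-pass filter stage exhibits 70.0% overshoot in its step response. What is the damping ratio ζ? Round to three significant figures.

ζ ≈ 0.113

Inverting the overshoot relation: ζ = |ln 0.700|/√(π² + ln²0.700) = 0.113.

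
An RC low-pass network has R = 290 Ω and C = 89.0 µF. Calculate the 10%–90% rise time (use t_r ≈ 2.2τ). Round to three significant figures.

t_r ≈ 0.0568 s

τ = RC = 290 × 89.0 µF = 0.0258 s.
t_r ≈ 2.2τ = 0.0568 s.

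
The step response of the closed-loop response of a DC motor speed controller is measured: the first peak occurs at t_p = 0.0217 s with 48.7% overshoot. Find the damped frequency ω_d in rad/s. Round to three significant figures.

ω_d ≈ 145 rad/s

t_p = π/ω_d, so ω_d = π/0.0217 = 145 rad/s.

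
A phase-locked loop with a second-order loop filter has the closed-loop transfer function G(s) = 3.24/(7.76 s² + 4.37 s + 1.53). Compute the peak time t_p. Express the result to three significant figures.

Dividing through by 7.76: denominator becomes s² + 0.5631 s + 0.1972.
So ω_n = √0.1972 = 0.444 rad/s and ζ = 0.5631/(2·0.444) = 0.634.
ω_d = 0.444·√(1 − 0.634²) = 0.343 rad/s. t_p = π/ω_d = 9.15 s.

t_p ≈ 9.15 s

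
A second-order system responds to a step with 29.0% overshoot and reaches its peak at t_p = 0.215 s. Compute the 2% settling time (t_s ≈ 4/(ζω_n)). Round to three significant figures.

t_s ≈ 0.695 s

From the overshoot, ζ = −ln(OS)/√(π²+ln²(OS)) = 0.367.
t_p = π/ω_d ⇒ ω_d = 14.6 rad/s; then ω_n = ω_d/√(1−ζ²) = 15.7 rad/s.
t_s ≈ 4/(ζω_n) = 4/(0.367·15.7) = 0.695 s.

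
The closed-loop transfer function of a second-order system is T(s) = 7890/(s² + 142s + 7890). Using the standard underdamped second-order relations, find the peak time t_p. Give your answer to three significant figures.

Comparing the denominator to s² + 2ζω_n s + ω_n²: ω_n = √7890 = 88.8 rad/s, and 2ζω_n = 142 so ζ = 142/(2·88.8) = 0.799.
The damped frequency ω_d = ω_n√(1−ζ²) = 53.4 rad/s. Then t_p = π/ω_d = 0.0589 s.

t_p ≈ 0.0589 s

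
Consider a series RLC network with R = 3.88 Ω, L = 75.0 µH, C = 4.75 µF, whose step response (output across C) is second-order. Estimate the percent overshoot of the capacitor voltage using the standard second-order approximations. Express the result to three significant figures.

For a series RLC circuit (capacitor voltage as output), ω_n = 1/√(LC) = 1/√(75.0 µH · 4.75 µF) = 53000 rad/s.
ζ = (R/2)·√(C/L) = (3.88/2)·√(4.75 µF/75.0 µH) = 0.488.
Overshoot: exp(−π·0.488/√(1−0.488²)) = 0.172, i.e. 17.2%.

%OS ≈ 17.2%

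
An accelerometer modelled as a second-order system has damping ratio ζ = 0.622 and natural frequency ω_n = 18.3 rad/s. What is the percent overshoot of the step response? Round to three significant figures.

%OS ≈ 8.24%

For an underdamped second-order system, %OS = 100·exp(−πζ/√(1−ζ²)).
πζ/√(1−ζ²) = π·0.622/√(1−0.387) = 2.496, so %OS = 100·e^(−2.496) = 8.24%.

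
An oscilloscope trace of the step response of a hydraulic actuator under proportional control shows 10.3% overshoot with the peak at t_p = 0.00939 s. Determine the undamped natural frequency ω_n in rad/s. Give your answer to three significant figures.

From the overshoot, ζ = −ln(OS)/√(π²+ln²(OS)) = 0.586.
t_p = π/ω_d ⇒ ω_d = 335 rad/s; then ω_n = ω_d/√(1−ζ²) = 413 rad/s.

ω_n ≈ 413 rad/s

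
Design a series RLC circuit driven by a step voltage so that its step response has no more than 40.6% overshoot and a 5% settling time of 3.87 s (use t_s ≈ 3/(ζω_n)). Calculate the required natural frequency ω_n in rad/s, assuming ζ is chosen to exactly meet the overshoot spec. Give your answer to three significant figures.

ζ = −ln(OS)/√(π² + (ln OS)²). With OS = 0.406, ln OS = −0.9014 and ζ = 0.9014/3.268 = 0.276.
Then ω_n = 3/(ζ t_s) = 3/(0.276 × 3.87) = 2.81 rad/s.

ω_n ≈ 2.81 rad/s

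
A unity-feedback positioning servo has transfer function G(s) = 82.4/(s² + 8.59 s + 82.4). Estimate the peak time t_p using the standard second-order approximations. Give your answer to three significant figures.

t_p ≈ 0.393 s

ω_n = √82.4 = 9.08 rad/s; ζ = 8.59/(2·9.08) = 0.473.
ω_d = ω_n√(1−ζ²) = 8.00 rad/s. Then t_p = π/ω_d = 0.393 s.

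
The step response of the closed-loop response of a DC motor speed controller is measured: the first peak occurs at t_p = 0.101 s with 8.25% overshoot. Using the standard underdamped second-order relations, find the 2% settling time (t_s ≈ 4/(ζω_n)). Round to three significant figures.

The overshoot fixes ζ = −ln(OS)/√(π²+ln²(OS)) = 0.622.
t_p = π/ω_d ⇒ ω_d = 31.1 rad/s; then ω_n = ω_d/√(1−ζ²) = 39.7 rad/s.
t_s ≈ 4/(ζω_n) = 4/(0.622·39.7) = 0.162 s.

t_s ≈ 0.162 s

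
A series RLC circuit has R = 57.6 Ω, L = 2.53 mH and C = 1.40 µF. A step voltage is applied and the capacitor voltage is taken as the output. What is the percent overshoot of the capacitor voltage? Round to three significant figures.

%OS ≈ 5.54%

For a series RLC circuit (capacitor voltage as output), ω_n = 1/√(LC) = 1/√(2.53 mH · 1.40 µF) = 16800 rad/s.
ζ = (R/2)·√(C/L) = (57.6/2)·√(1.40 µF/2.53 mH) = 0.677.
%OS = 100 e^{−πζ/√(1−ζ²)} with ζ = 0.677 gives 5.54%.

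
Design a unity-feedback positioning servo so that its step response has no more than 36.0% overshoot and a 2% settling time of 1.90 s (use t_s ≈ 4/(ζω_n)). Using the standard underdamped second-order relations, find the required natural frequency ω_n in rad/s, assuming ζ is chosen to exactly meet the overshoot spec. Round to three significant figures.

From %OS = 100·exp(−πζ/√(1−ζ²)), invert to get ζ = −ln(OS)/√(π² + ln²(OS)) with OS = 0.360.
−ln 0.360 = 1.022, so ζ = 1.022/√(π² + 1.044) = 0.309.
From t_s ≈ 4/(ζω_n): ω_n = 4/(ζ·t_s) = 4/(0.309·1.90) = 6.81 rad/s.

ω_n ≈ 6.81 rad/s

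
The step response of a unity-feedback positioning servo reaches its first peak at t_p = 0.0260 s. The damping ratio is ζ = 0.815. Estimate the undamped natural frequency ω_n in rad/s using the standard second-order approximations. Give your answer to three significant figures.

Peak time t_p = π/ω_d, so ω_d = π/t_p = π/0.0260 = 121 rad/s.
ω_n = ω_d/√(1−ζ²) = 121/√0.336 = 209 rad/s.

ω_n ≈ 209 rad/s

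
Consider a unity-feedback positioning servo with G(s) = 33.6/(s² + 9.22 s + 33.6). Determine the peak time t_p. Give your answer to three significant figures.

t_p ≈ 0.894 s

ω_n = √33.6 = 5.80 rad/s; ζ = 9.22/(2·5.80) = 0.795.
The damped frequency ω_d = ω_n√(1−ζ²) = 3.51 rad/s. Then t_p = π/ω_d = 0.894 s.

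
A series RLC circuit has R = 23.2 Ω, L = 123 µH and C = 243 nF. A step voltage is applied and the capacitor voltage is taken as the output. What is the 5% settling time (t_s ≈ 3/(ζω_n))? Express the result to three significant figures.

For a series RLC circuit (capacitor voltage as output), ω_n = 1/√(LC) = 1/√(123 µH · 243 nF) = 183000 rad/s.
ζ = (R/2)·√(C/L) = (23.2/2)·√(243 nF/123 µH) = 0.516.
t_s ≈ 3/(ζω_n) = 0.0000318 s.

t_s ≈ 0.0000318 s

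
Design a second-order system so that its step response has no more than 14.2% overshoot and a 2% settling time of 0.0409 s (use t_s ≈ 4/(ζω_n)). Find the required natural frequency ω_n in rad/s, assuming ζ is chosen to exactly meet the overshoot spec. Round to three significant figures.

Inverting the overshoot relation: ζ = |ln 0.142|/√(π² + ln²0.142) = 0.528.
Then ω_n = 4/(ζ t_s) = 4/(0.528 × 0.0409) = 185 rad/s.

ω_n ≈ 185 rad/s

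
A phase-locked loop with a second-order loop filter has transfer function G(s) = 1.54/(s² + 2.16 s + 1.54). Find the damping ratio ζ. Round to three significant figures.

ζ ≈ 0.870

Comparing the denominator to s² + 2ζω_n s + ω_n²: ω_n = √1.54 = 1.24 rad/s, and 2ζω_n = 2.16 so ζ = 2.16/(2·1.24) = 0.870.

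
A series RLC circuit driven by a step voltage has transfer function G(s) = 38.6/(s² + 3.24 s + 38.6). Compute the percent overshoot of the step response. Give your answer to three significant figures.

ω_n = √38.6 = 6.21 rad/s; ζ = 3.24/(2·6.21) = 0.261.
%OS = 100 e^{−πζ/√(1−ζ²)} with ζ = 0.261 gives 42.8%.

%OS ≈ 42.8%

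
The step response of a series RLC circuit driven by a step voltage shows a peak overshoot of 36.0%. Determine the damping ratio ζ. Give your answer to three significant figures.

From %OS = 100·exp(−πζ/√(1−ζ²)), invert to get ζ = −ln(OS)/√(π² + ln²(OS)) with OS = 0.360.
−ln 0.360 = 1.022, so ζ = 1.022/√(π² + 1.044) = 0.309.

ζ ≈ 0.309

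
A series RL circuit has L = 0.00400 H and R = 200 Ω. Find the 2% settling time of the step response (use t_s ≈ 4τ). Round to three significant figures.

τ = L/R = 0.00400/200 = 0.0000200 s.
t_s ≈ 4τ = 0.0000800 s.

t_s ≈ 0.0000800 s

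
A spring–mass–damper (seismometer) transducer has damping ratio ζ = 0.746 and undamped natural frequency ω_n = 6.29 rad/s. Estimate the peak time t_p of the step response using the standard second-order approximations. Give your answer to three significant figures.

t_p ≈ 0.750 s

The damped frequency is ω_d = ω_n√(1−ζ²) = 6.29·√(1−0.557) = 4.19 rad/s.
Peak time t_p = π/ω_d = π/4.19 = 0.750 s.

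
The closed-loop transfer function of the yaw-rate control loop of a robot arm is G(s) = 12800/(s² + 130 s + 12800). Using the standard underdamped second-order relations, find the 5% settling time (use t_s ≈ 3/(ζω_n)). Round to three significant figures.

Comparing the denominator to s² + 2ζω_n s + ω_n²: ω_n = √12800 = 113 rad/s, and 2ζω_n = 130 so ζ = 130/(2·113) = 0.575.
t_s ≈ 3/(ζω_n) = 3/(0.575·113) = 0.0462 s.

t_s ≈ 0.0462 s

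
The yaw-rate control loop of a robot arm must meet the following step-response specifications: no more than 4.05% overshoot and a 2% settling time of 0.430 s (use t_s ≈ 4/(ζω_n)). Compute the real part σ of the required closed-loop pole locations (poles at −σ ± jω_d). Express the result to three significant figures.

The settling-time spec alone fixes σ = ζω_n = 4/t_s = 4/0.430 = 9.30.
(Overshoot then fixes ζ = 0.714 and hence ω_d = σ·√(1−ζ²)/ζ = 9.11 rad/s.)

σ ≈ 9.30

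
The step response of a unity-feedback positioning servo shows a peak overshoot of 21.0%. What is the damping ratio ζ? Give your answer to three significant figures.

ζ ≈ 0.445

ζ = −ln(OS)/√(π² + (ln OS)²). With OS = 0.210, ln OS = −1.561 and ζ = 1.561/3.508 = 0.445.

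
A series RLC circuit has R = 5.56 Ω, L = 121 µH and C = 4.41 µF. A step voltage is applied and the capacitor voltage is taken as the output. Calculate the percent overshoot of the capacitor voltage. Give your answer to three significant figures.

%OS ≈ 14.0%

For a series RLC circuit (capacitor voltage as output), ω_n = 1/√(LC) = 1/√(121 µH · 4.41 µF) = 43300 rad/s.
ζ = (R/2)·√(C/L) = (5.56/2)·√(4.41 µF/121 µH) = 0.531.
Overshoot: exp(−π·0.531/√(1−0.531²)) = 0.140, i.e. 14.0%.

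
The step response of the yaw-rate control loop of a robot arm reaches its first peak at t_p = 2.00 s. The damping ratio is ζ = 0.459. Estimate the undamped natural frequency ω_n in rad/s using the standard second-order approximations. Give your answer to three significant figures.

Peak time t_p = π/ω_d, so ω_d = π/t_p = π/2.00 = 1.57 rad/s.
ω_n = ω_d/√(1−ζ²) = 1.57/√0.789 = 1.77 rad/s.

ω_n ≈ 1.77 rad/s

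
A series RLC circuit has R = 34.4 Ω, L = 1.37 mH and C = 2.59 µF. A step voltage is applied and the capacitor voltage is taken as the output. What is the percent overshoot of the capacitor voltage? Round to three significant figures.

%OS ≈ 2.90%

For a series RLC circuit (capacitor voltage as output), ω_n = 1/√(LC) = 1/√(1.37 mH · 2.59 µF) = 16800 rad/s.
ζ = (R/2)·√(C/L) = (34.4/2)·√(2.59 µF/1.37 mH) = 0.748.
Overshoot: exp(−π·0.748/√(1−0.748²)) = 0.0290, i.e. 2.90%.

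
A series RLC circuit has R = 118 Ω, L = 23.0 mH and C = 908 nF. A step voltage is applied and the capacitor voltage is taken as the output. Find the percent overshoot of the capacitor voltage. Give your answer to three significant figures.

%OS ≈ 28.5%

For a series RLC circuit (capacitor voltage as output), ω_n = 1/√(LC) = 1/√(23.0 mH · 908 nF) = 6920 rad/s.
ζ = (R/2)·√(C/L) = (118/2)·√(908 nF/23.0 mH) = 0.371.
%OS = 100·exp(−πζ/√(1−ζ²)) = 28.5%.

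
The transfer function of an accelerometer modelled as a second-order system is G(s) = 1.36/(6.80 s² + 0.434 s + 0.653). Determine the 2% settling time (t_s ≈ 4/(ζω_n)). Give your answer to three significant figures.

Dividing through by 6.80: denominator becomes s² + 0.06382 s + 0.09603.
So ω_n = √0.09603 = 0.310 rad/s and ζ = 0.06382/(2·0.310) = 0.103.
t_s ≈ 4/(ζω_n) = 125 s.

t_s ≈ 125 s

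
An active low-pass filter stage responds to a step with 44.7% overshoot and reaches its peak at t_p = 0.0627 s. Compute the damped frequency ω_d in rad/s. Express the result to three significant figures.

ω_d ≈ 50.1 rad/s

t_p = π/ω_d, so ω_d = π/0.0627 = 50.1 rad/s.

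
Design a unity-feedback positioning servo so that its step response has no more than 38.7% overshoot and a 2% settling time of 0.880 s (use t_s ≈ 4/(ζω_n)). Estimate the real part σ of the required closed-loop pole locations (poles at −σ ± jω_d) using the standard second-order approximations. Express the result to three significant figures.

The settling-time spec alone fixes σ = ζω_n = 4/t_s = 4/0.880 = 4.55.
(Overshoot then fixes ζ = 0.289 and hence ω_d = σ·√(1−ζ²)/ζ = 15.0 rad/s.)

σ ≈ 4.55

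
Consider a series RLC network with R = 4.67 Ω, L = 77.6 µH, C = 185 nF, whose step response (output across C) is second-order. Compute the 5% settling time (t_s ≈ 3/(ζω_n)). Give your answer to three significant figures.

t_s ≈ 0.0000997 s

For a series RLC circuit (capacitor voltage as output), ω_n = 1/√(LC) = 1/√(77.6 µH · 185 nF) = 264000 rad/s.
ζ = (R/2)·√(C/L) = (4.67/2)·√(185 nF/77.6 µH) = 0.114.
t_s ≈ 3/(ζω_n) = 0.0000997 s.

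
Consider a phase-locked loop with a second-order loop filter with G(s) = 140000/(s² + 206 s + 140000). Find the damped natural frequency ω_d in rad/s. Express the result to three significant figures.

ω_d ≈ 360 rad/s

ω_n = √140000 = 374 rad/s; ζ = 206/(2·374) = 0.275.
ω_d = 374·√(1 − 0.275²) = 360 rad/s.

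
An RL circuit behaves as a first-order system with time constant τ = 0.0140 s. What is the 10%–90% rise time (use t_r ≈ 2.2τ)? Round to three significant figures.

t_r ≈ 0.0308 s

t_r ≈ 2.2τ = 0.0308 s.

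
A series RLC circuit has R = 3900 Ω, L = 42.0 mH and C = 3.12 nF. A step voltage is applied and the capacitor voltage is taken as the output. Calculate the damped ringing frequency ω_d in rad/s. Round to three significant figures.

For a series RLC circuit (capacitor voltage as output), ω_n = 1/√(LC) = 1/√(42.0 mH · 3.12 nF) = 87400 rad/s.
ζ = (R/2)·√(C/L) = (3900/2)·√(3.12 nF/42.0 mH) = 0.531.
The damped frequency ω_d = ω_n√(1−ζ²) = 74000 rad/s.

ω_d ≈ 74000 rad/s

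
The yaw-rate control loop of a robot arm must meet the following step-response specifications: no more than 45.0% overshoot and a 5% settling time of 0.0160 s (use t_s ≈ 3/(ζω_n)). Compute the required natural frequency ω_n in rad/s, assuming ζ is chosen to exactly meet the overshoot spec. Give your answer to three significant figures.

ω_n ≈ 761 rad/s

ζ = −ln(OS)/√(π² + (ln OS)²). With OS = 0.450, ln OS = −0.7985 and ζ = 0.7985/3.241 = 0.246.
From t_s ≈ 3/(ζω_n): ω_n = 3/(ζ·t_s) = 3/(0.246·0.0160) = 761 rad/s.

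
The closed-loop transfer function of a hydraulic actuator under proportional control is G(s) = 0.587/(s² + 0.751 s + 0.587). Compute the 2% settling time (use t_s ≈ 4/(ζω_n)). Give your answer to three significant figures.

t_s ≈ 10.7 s

Comparing the denominator to s² + 2ζω_n s + ω_n²: ω_n = √0.587 = 0.766 rad/s, and 2ζω_n = 0.751 so ζ = 0.751/(2·0.766) = 0.490.
t_s ≈ 4/(ζω_n) = 4/(0.490·0.766) = 10.7 s.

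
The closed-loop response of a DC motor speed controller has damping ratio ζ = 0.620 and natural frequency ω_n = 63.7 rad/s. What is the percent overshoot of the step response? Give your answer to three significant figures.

For an underdamped second-order system, %OS = 100·exp(−πζ/√(1−ζ²)).
πζ/√(1−ζ²) = π·0.620/√(1−0.384) = 2.483, so %OS = 100·e^(−2.483) = 8.35%.

%OS ≈ 8.35%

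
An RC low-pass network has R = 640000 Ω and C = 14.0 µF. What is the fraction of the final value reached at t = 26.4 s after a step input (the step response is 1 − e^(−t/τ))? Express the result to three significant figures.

τ = RC = 640000 × 14.0 µF = 8.96 s.
y(t)/y_∞ = 1 − e^(−t/τ) = 1 − e^(−26.4/8.96) = 1 − e^(−2.95) = 0.947.

y/y_∞ ≈ 0.947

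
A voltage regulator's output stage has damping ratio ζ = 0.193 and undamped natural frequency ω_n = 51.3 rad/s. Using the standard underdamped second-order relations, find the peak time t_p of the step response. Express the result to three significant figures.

The damped frequency is ω_d = ω_n√(1−ζ²) = 51.3·√(1−0.0372) = 50.3 rad/s.
Peak time t_p = π/ω_d = π/50.3 = 0.0624 s.

t_p ≈ 0.0624 s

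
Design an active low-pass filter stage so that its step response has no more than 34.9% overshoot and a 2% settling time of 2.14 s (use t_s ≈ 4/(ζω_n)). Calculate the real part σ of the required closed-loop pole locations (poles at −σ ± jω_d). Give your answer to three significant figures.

σ ≈ 1.87

The settling-time spec alone fixes σ = ζω_n = 4/t_s = 4/2.14 = 1.87.
(Overshoot then fixes ζ = 0.318 and hence ω_d = σ·√(1−ζ²)/ζ = 5.58 rad/s.)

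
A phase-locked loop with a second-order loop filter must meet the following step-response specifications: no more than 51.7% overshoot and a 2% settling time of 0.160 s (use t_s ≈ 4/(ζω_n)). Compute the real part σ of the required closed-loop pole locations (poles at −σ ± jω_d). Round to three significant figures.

σ ≈ 25.0

The settling-time spec alone fixes σ = ζω_n = 4/t_s = 4/0.160 = 25.0.
(Overshoot then fixes ζ = 0.206 and hence ω_d = σ·√(1−ζ²)/ζ = 119 rad/s.)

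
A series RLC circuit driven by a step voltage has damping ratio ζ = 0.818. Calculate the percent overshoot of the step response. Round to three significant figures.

%OS ≈ 1.15%

For an underdamped second-order system, %OS = 100·exp(−πζ/√(1−ζ²)).
πζ/√(1−ζ²) = π·0.818/√(1−0.669) = 4.468, so %OS = 100·e^(−4.468) = 1.15%.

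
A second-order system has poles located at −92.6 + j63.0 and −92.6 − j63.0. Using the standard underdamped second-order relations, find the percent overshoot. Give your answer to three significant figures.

%OS ≈ 0.988%

|pole| = ω_n = √(92.6² + 63.0²) = 112 rad/s; ζ = cos θ = σ/ω_n = 0.827.
%OS = 100 e^{−πζ/√(1−ζ²)} with ζ = 0.827 gives 0.988%.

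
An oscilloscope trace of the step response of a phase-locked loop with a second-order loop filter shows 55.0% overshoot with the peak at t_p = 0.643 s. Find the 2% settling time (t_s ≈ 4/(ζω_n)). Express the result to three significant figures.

From the overshoot, ζ = −ln(OS)/√(π²+ln²(OS)) = 0.187.
From t_p = π/ω_d, ω_d = π/0.643 = 4.89 rad/s, so ω_n = ω_d/√(1−ζ²) = 4.97 rad/s.
t_s ≈ 4/(ζω_n) = 4/(0.187·4.97) = 4.30 s.

t_s ≈ 4.30 s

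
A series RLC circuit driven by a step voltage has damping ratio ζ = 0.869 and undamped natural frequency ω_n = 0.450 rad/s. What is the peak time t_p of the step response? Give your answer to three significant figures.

t_p ≈ 14.1 s

The damped frequency is ω_d = ω_n√(1−ζ²) = 0.450·√(1−0.755) = 0.223 rad/s.
Peak time t_p = π/ω_d = π/0.223 = 14.1 s.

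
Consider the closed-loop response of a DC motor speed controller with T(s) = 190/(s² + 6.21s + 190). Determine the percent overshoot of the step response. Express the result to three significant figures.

%OS ≈ 48.4%

Matching coefficients with s² + 2ζω_n s + ω_n² gives ω_n² = 190 ⇒ ω_n = 13.8 rad/s, and ζ = 6.21/(2ω_n) = 0.225.
%OS = 100 e^{−πζ/√(1−ζ²)} with ζ = 0.225 gives 48.4%.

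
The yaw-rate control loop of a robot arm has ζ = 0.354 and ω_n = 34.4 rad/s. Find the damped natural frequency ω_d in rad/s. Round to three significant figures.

ω_d ≈ 32.2 rad/s

ω_d = ω_n√(1−ζ²) = 34.4·√0.875 = 32.2 rad/s.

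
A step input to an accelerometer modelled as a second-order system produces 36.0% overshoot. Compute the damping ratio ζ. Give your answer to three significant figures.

Inverting the overshoot relation: ζ = |ln 0.360|/√(π² + ln²0.360) = 0.309.

ζ ≈ 0.309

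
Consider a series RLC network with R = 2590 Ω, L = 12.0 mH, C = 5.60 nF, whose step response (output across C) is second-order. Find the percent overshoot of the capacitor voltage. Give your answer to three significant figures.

%OS ≈ 0.258%

For a series RLC circuit (capacitor voltage as output), ω_n = 1/√(LC) = 1/√(12.0 mH · 5.60 nF) = 122000 rad/s.
ζ = (R/2)·√(C/L) = (2590/2)·√(5.60 nF/12.0 mH) = 0.885.
%OS = 100·exp(−πζ/√(1−ζ²)) = 0.258%.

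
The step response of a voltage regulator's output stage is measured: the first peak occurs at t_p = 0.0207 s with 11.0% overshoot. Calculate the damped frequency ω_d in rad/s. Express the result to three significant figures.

ω_d ≈ 152 rad/s

t_p = π/ω_d, so ω_d = π/0.0207 = 152 rad/s.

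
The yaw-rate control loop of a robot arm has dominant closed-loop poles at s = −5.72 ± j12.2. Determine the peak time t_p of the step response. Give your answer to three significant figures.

t_p = π/ω_d with ω_d = 12.2 (the imaginary part), so t_p = 0.258 s.

t_p ≈ 0.258 s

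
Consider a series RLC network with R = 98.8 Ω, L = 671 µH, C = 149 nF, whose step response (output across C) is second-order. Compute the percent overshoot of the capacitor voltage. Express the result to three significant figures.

%OS ≈ 3.28%

For a series RLC circuit (capacitor voltage as output), ω_n = 1/√(LC) = 1/√(671 µH · 149 nF) = 100000 rad/s.
ζ = (R/2)·√(C/L) = (98.8/2)·√(149 nF/671 µH) = 0.736.
Overshoot: exp(−π·0.736/√(1−0.736²)) = 0.0328, i.e. 3.28%.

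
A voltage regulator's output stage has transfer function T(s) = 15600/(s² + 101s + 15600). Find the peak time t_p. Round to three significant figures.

Matching coefficients with s² + 2ζω_n s + ω_n² gives ω_n² = 15600 ⇒ ω_n = 125 rad/s, and ζ = 101/(2ω_n) = 0.404.
ω_d = ω_n√(1−ζ²) = 114 rad/s. Then t_p = π/ω_d = 0.0275 s.

t_p ≈ 0.0275 s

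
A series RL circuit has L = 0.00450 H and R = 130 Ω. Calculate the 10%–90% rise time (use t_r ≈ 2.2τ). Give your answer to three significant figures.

t_r ≈ 0.0000762 s

τ = L/R = 0.00450/130 = 0.0000346 s.
t_r ≈ 2.2τ = 0.0000762 s.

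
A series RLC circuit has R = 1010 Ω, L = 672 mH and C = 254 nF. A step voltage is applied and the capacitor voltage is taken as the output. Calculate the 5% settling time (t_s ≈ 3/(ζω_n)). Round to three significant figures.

t_s ≈ 0.00399 s

For a series RLC circuit (capacitor voltage as output), ω_n = 1/√(LC) = 1/√(672 mH · 254 nF) = 2420 rad/s.
ζ = (R/2)·√(C/L) = (1010/2)·√(254 nF/672 mH) = 0.310.
t_s ≈ 3/(ζω_n) = 0.00399 s.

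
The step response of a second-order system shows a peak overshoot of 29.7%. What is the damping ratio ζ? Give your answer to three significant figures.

Inverting the overshoot relation: ζ = |ln 0.297|/√(π² + ln²0.297) = 0.360.

ζ ≈ 0.360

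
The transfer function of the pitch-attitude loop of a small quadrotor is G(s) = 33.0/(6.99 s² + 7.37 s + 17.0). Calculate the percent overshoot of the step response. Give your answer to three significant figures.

Dividing through by 6.99: denominator becomes s² + 1.054 s + 2.432.
So ω_n = √2.432 = 1.56 rad/s and ζ = 1.054/(2·1.56) = 0.338.
Overshoot: exp(−π·0.338/√(1−0.338²)) = 0.324, i.e. 32.4%.

%OS ≈ 32.4%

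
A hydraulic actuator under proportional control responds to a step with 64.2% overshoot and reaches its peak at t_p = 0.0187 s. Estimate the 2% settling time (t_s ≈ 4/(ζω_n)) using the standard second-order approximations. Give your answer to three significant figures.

ζ from %OS: ζ = |ln 0.642|/√(π²+ln²0.642) = 0.140.
From t_p = π/ω_d, ω_d = π/0.0187 = 168 rad/s, so ω_n = ω_d/√(1−ζ²) = 170 rad/s.
t_s ≈ 4/(ζω_n) = 4/(0.140·170) = 0.169 s.

t_s ≈ 0.169 s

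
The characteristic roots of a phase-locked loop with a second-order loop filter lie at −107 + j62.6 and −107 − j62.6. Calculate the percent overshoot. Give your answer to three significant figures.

The poles are at −σ ± jω_d with σ = 107 and ω_d = 62.6, so ω_n = √(σ²+ω_d²) = 124 rad/s and ζ = σ/ω_n = 0.863.
%OS = 100 e^{−πζ/√(1−ζ²)} with ζ = 0.863 gives 0.465%.

%OS ≈ 0.465%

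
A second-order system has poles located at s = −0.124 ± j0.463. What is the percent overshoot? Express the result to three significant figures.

With σ = 0.124, ω_d = 0.463: ω_n = √(σ²+ω_d²) = 0.479 rad/s, ζ = σ/ω_n = 0.259.
%OS = 100 e^{−πζ/√(1−ζ²)} with ζ = 0.259 gives 43.1%.

%OS ≈ 43.1%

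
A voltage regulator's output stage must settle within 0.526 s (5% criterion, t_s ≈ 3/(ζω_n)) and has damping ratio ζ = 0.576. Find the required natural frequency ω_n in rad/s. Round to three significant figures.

ω_n ≈ 9.90 rad/s

Rearranging t_s ≈ 3/(ζω_n) gives ω_n = 3/(ζ·t_s) = 3/(0.576 × 0.526) = 9.90 rad/s.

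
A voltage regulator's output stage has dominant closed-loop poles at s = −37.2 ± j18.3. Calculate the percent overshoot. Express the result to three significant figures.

With σ = 37.2, ω_d = 18.3: ω_n = √(σ²+ω_d²) = 41.5 rad/s, ζ = σ/ω_n = 0.897.
%OS = 100·exp(−πζ/√(1−ζ²)) = 0.168%.

%OS ≈ 0.168%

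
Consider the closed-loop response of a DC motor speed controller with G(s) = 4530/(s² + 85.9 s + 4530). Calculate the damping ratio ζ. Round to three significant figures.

Comparing the denominator to s² + 2ζω_n s + ω_n²: ω_n = √4530 = 67.3 rad/s, and 2ζω_n = 85.9 so ζ = 85.9/(2·67.3) = 0.638.

ζ ≈ 0.638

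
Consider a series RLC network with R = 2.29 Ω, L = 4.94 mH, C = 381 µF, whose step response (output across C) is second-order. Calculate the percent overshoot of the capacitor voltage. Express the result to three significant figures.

For a series RLC circuit (capacitor voltage as output), ω_n = 1/√(LC) = 1/√(4.94 mH · 381 µF) = 729 rad/s.
ζ = (R/2)·√(C/L) = (2.29/2)·√(381 µF/4.94 mH) = 0.318.
%OS = 100 e^{−πζ/√(1−ζ²)} with ζ = 0.318 gives 34.9%.

%OS ≈ 34.9%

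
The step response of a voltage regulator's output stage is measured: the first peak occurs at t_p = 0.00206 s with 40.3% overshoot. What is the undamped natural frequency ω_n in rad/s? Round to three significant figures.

ω_n ≈ 1590 rad/s

From the overshoot, ζ = −ln(OS)/√(π²+ln²(OS)) = 0.278.
From t_p = π/ω_d, ω_d = π/0.00206 = 1530 rad/s, so ω_n = ω_d/√(1−ζ²) = 1590 rad/s.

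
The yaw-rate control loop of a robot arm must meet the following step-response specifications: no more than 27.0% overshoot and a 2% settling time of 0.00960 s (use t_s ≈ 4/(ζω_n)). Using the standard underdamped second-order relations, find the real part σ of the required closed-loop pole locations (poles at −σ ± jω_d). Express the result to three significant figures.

The settling-time spec alone fixes σ = ζω_n = 4/t_s = 4/0.00960 = 417.
(Overshoot then fixes ζ = 0.385 and hence ω_d = σ·√(1−ζ²)/ζ = 1000 rad/s.)

σ ≈ 417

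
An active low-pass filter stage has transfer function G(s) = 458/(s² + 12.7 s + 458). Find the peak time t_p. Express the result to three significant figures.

ω_n = √458 = 21.4 rad/s; ζ = 12.7/(2·21.4) = 0.297.
The damped frequency ω_d = ω_n√(1−ζ²) = 20.4 rad/s. Then t_p = π/ω_d = 0.154 s.

t_p ≈ 0.154 s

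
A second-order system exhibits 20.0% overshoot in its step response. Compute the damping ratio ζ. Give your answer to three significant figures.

ζ ≈ 0.456

Inverting the overshoot relation: ζ = |ln 0.200|/√(π² + ln²0.200) = 0.456.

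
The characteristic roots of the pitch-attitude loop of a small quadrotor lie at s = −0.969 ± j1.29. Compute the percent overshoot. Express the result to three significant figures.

|pole| = ω_n = √(0.969² + 1.29²) = 1.61 rad/s; ζ = cos θ = σ/ω_n = 0.601.
%OS = 100·exp(−πζ/√(1−ζ²)) = 9.44%.

%OS ≈ 9.44%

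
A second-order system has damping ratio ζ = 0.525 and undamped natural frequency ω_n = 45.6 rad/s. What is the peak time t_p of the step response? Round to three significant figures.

t_p ≈ 0.0809 s

The damped frequency is ω_d = ω_n√(1−ζ²) = 45.6·√(1−0.276) = 38.8 rad/s.
Peak time t_p = π/ω_d = π/38.8 = 0.0809 s.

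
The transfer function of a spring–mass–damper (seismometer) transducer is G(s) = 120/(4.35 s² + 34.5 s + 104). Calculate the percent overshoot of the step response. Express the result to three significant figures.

Dividing through by 4.35: denominator becomes s² + 7.931 s + 23.91.
So ω_n = √23.91 = 4.89 rad/s and ζ = 7.931/(2·4.89) = 0.811.
Overshoot: exp(−π·0.811/√(1−0.811²)) = 0.0128, i.e. 1.28%.

%OS ≈ 1.28%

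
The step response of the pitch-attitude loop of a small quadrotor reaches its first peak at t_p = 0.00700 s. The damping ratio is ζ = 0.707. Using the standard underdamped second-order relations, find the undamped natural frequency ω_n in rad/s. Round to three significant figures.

Peak time t_p = π/ω_d, so ω_d = π/t_p = π/0.00700 = 449 rad/s.
ω_n = ω_d/√(1−ζ²) = 449/√0.500 = 635 rad/s.

ω_n ≈ 635 rad/s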